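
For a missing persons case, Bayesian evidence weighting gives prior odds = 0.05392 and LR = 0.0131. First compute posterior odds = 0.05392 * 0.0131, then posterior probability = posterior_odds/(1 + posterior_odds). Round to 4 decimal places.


Bayesian evidence evaluation:
Posterior odds = prior_odds * LR = 0.05392 * 0.0131 = 0.000706352
Posterior probability = posterior_odds / (1 + posterior_odds)
= 0.000706352 / (1 + 0.000706352)
= 0.000706352 / 1.000706352
= 0.0007

0.0007


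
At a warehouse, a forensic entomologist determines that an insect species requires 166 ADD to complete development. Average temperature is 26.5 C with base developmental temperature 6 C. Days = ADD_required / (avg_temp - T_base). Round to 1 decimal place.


Insect development time:
Effective temperature = avg_temp - T_base = 26.5 - 6 = 20.5 C
Days = ADD / effective_temp = 166 / 20.5 = 8.1 days

8.1


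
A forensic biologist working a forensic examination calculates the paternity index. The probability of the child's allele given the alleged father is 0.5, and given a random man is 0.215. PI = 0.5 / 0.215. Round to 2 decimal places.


Paternity Index calculation:
PI = P(allele|father) / P(allele|random)
PI = 0.5 / 0.215
PI = 2.33

2.33


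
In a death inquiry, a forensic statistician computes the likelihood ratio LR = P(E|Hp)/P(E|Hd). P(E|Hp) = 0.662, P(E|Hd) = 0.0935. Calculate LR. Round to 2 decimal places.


Likelihood ratio calculation:
LR = P(E|Hp) / P(E|Hd)
LR = 0.662 / 0.0935
LR = 7.08

7.08


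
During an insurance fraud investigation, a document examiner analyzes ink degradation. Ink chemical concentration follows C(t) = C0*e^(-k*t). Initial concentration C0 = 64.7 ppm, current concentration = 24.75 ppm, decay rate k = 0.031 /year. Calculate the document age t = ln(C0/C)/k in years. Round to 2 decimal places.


Document age estimation:
C0/C = 64.7 / 24.75 = 2.614141
ln(C0/C) = 0.960936
t = 0.960936 / 0.031 = 31.00 years

31.00


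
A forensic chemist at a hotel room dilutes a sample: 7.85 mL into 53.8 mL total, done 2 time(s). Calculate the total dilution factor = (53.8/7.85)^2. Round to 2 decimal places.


Dilution factor calculation:
Single dilution = V_total / V_sample = 53.8 / 7.85 ≈ 6.853503
Number of dilutions = 2
Total DF = (53.8 / 7.85)^2 (full precision, rounded at the end) = 46.97

46.97


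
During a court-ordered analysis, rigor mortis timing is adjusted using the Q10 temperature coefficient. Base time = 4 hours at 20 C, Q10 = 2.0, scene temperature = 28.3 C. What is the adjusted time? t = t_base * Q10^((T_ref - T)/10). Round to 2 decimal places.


Rigor mortis time adjustment:
Exponent = (T_ref - T_actual) / 10 = (20 - 28.3) / 10 = -0.83
Q10 factor = 2.0^-0.83 = 0.56253
t_adjusted = 4 * 0.56253 = 2.25 hours

2.25


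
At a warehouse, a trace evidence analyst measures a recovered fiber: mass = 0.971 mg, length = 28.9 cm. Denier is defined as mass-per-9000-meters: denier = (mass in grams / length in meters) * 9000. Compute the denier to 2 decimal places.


Denier calculation:
Mass in grams = 0.971 mg / 1000 = 0.000971 g
Length in meters = 28.9 cm / 100 = 0.289 m
Linear density = mass / length = 0.000971 / 0.289 = 0.00335986 g/m
Denier = (g/m) * 9000 = 0.00335986 * 9000 = 30.24

30.24


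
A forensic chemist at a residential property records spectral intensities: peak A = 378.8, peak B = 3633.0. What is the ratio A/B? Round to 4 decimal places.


Spectral peak ratio:
Peak A = 378.8 counts
Peak B = 3633.0 counts
Ratio = 378.8 / 3633.0 = 0.1043

0.1043


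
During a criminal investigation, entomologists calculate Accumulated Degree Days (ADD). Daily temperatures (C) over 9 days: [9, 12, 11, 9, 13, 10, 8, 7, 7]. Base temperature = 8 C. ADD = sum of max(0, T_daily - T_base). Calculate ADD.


Computing ADD day by day:
Day 1: max(0, 9 - 8) = 1
Day 2: max(0, 12 - 8) = 4
Day 3: max(0, 11 - 8) = 3
Day 4: max(0, 9 - 8) = 1
Day 5: max(0, 13 - 8) = 5
Day 6: max(0, 10 - 8) = 2
Day 7: max(0, 8 - 8) = 0
Day 8: max(0, 7 - 8) = 0
Day 9: max(0, 7 - 8) = 0
Total ADD = 16

16


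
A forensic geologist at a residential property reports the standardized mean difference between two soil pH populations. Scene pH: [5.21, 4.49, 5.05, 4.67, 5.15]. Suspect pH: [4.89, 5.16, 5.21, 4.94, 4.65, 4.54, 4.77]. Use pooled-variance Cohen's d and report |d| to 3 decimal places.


Pooled-variance Cohen's d for soil pH comparison:
Scene mean = 24.57 / 5 = 4.914
Suspect mean = 34.16 / 7 = 4.88
Scene sample variance s_s^2 = 0.10028
Suspect sample variance s_c^2 = 0.061933
Pooled variance = ((n_s-1)*s_s^2 + (n_c-1)*s_c^2) / (n_s + n_c - 2) = 0.077272
Pooled SD = sqrt(0.077272) = 0.277978
Mean difference = 0.034
|d| = |0.034| / 0.277978 = 0.122

0.122


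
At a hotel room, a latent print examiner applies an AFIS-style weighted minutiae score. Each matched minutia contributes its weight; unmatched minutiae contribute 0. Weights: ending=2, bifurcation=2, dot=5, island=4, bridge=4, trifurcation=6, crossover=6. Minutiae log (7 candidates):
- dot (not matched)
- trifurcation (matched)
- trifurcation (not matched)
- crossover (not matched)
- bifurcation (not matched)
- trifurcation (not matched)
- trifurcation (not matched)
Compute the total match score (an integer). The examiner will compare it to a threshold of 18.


Weighted minutiae match score:
  dot: not matched, +0
  trifurcation: matched, +6 (running total 6)
  trifurcation: not matched, +0
  crossover: not matched, +0
  bifurcation: not matched, +0
  trifurcation: not matched, +0
  trifurcation: not matched, +0
Total score = 6
Threshold = 18; verdict = inconclusive

6


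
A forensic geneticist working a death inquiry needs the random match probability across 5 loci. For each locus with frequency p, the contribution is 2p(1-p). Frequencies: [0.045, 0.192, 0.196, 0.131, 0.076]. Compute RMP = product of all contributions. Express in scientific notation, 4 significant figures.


Computing RMP for 5 loci:
Locus 1: 2 * 0.045 * 0.955 = 0.08595
Locus 2: 2 * 0.192 * 0.808 = 0.310272
Locus 3: 2 * 0.196 * 0.804 = 0.315168
Locus 4: 2 * 0.131 * 0.869 = 0.227678
Locus 5: 2 * 0.076 * 0.924 = 0.140448
RMP = 2.688e-04

2.688e-04


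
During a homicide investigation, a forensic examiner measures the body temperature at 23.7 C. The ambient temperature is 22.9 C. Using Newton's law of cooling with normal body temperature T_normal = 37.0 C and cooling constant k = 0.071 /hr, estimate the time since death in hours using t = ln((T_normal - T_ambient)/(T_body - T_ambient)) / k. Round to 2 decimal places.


Using Newton's law of cooling:
t = ln((T_normal - T_ambient) / (T_body - T_ambient)) / k
T_normal - T_ambient = 14.1
T_body - T_ambient = 0.8
Ratio = 17.625
ln(ratio) = 2.869318
t = 2.869318 / 0.071 = 40.41 hours

40.41


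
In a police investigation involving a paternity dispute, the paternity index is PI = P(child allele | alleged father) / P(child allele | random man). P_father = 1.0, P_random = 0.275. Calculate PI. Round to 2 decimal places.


Paternity Index calculation:
PI = P(allele|father) / P(allele|random)
PI = 1.0 / 0.275
PI = 3.64

3.64


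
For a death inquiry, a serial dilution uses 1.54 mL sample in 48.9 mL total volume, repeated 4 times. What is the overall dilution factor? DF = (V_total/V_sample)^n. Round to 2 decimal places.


Dilution factor calculation:
Single dilution = V_total / V_sample = 48.9 / 1.54 ≈ 31.753247
Number of dilutions = 4
Total DF = (48.9 / 1.54)^4 (full precision, rounded at the end) = 1016605.73

1016605.73


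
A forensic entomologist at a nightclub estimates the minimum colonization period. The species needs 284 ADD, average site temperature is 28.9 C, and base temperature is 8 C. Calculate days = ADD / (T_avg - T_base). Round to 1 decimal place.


Insect development time:
Effective temperature = avg_temp - T_base = 28.9 - 8 = 20.9 C
Days = ADD / effective_temp = 284 / 20.9 = 13.6 days

13.6


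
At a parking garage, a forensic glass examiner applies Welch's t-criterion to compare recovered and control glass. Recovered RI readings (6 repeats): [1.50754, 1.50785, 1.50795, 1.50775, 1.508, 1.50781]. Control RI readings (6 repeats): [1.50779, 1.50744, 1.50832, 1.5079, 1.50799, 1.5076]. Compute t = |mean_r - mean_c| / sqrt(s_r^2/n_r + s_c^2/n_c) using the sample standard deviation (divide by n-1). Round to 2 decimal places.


Welch's t-criterion for glass RI comparison:
Recovered mean = sum / n_r = 9.0469 / 6 = 1.5078167
Control mean = sum / n_c = 9.04704 / 6 = 1.50784
Recovered sample variance s_r^2 = 2.67067e-08
Control sample variance s_c^2 = 9.532e-08
Welch SE (unpooled) = sqrt(s_r^2/n_r + s_c^2/n_c) = sqrt(4.45111e-09 + 1.58867e-08) = sqrt(2.03378e-08) = 0.000142611
|mean_r - mean_c| = 2.33333e-05
t = 2.33333e-05 / 0.000142611 = 0.16

0.16


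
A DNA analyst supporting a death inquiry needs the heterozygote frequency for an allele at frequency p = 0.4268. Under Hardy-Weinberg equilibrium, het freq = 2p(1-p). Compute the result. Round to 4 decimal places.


Hardy-Weinberg heterozygote frequency:
q = 1 - p = 1 - 0.4268 = 0.5732
2pq = 2 * 0.4268 * 0.5732 = 0.4893

0.4893


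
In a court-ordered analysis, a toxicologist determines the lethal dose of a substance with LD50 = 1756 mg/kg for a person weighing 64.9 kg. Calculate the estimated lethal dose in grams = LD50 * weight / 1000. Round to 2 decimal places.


Lethal dose calculation:
Lethal dose = LD50 * body_weight / 1000
= 1756 * 64.9 / 1000
= 113964.4 / 1000
= 113.96 g

113.96


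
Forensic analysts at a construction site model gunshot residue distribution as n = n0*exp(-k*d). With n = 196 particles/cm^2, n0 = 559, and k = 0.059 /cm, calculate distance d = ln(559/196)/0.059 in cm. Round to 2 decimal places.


GSR distance calculation:
n0/n = 559 / 196 = 2.852041
ln(n0/n) = 1.048035
d = 1.048035 / 0.059 = 17.76 cm

17.76


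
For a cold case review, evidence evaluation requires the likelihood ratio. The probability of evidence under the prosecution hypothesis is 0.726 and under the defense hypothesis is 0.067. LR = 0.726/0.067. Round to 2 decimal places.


Likelihood ratio calculation:
LR = P(E|Hp) / P(E|Hd)
LR = 0.726 / 0.067
LR = 10.84

10.84


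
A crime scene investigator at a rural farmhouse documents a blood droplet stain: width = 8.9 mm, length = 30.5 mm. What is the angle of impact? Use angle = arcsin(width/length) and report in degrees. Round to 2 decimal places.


Blood spatter impact angle calculation:
width / length = 8.9 / 30.5 = 0.291803
angle = arcsin(0.291803)
angle = 16.97 degrees

16.97


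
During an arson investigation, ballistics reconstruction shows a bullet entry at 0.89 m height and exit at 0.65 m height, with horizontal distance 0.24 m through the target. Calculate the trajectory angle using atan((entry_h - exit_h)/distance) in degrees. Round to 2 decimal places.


Bullet trajectory angle:
Height difference = 0.89 - 0.65 = 0.24 m
angle = atan(0.24 / 0.24)
angle = atan(1)
angle = 45.00 degrees

45.00


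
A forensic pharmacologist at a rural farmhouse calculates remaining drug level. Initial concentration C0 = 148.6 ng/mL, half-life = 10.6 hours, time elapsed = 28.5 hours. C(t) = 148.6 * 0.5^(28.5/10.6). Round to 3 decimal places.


Drug concentration decay:
Number of half-lives = t / t_half = 28.5 / 10.6 = 2.688679
Decay factor = 0.5^2.688679 = 0.15510542
C(t) = 148.6 * 0.15510542 = 23.049 ng/mL

23.049


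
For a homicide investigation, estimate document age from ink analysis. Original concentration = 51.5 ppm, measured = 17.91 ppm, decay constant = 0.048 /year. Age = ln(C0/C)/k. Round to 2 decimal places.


Document age estimation:
C0/C = 51.5 / 17.91 = 2.875489
ln(C0/C) = 1.056223
t = 1.056223 / 0.048 = 22.00 years

22.00


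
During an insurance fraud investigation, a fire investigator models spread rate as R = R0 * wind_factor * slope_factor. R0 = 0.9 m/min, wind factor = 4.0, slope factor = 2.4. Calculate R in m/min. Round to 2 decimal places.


Fire spread rate calculation:
R = R0 * wind_factor * slope_factor
= 0.9 * 4.0 * 2.4
= 3.6 * 2.4
= 8.64 m/min

8.64


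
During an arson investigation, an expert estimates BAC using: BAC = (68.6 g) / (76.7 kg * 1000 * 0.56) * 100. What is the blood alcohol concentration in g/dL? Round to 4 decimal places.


Applying the Widmark formula:
BAC = (dose_g / (body_wt * 1000 * r)) * 100
Denominator = 76.7 * 1000 * 0.56 = 42952
BAC = (68.6 / 42952) * 100
BAC = 0.1597 g/dL

0.1597


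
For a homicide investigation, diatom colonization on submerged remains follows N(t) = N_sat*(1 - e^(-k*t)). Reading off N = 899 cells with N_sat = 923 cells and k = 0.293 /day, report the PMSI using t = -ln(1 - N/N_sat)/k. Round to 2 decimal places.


PMSI from diatom colonization curve:
N / N_sat = 899 / 923 = 0.973998
1 - N/N_sat = 0.026002
ln(1 - N/N_sat) = -3.649582
t = -ln(1 - N/N_sat) / k = -(-3.649582) / 0.293 = 12.46 days

12.46


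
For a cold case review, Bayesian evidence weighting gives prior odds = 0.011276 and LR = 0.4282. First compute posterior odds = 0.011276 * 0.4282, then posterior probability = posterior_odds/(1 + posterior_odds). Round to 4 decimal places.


Bayesian evidence evaluation:
Posterior odds = prior_odds * LR = 0.011276 * 0.4282 = 0.004828383
Posterior probability = posterior_odds / (1 + posterior_odds)
= 0.004828383 / (1 + 0.004828383)
= 0.004828383 / 1.004828383
= 0.0048

0.0048


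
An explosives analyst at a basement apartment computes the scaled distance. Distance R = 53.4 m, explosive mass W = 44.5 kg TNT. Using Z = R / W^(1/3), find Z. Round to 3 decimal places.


Scaled distance calculation:
W^(1/3) = 44.5^(1/3) = 3.543671
Z = R / W^(1/3) = 53.4 / 3.543671
Z = 15.069 m/kg^(1/3)

15.069


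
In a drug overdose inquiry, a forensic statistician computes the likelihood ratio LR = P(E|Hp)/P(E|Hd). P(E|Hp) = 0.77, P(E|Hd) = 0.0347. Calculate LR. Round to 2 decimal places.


Likelihood ratio calculation:
LR = P(E|Hp) / P(E|Hd)
LR = 0.77 / 0.0347
LR = 22.19

22.19


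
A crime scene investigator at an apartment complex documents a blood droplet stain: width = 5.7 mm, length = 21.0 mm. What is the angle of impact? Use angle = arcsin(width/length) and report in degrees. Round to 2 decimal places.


Blood spatter impact angle calculation:
width / length = 5.7 / 21.0 = 0.271429
angle = arcsin(0.271429)
angle = 15.75 degrees

15.75


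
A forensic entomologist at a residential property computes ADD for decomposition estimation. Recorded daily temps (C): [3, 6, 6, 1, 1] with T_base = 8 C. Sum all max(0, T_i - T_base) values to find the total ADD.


Computing ADD day by day:
Day 1: max(0, 3 - 8) = 0
Day 2: max(0, 6 - 8) = 0
Day 3: max(0, 6 - 8) = 0
Day 4: max(0, 1 - 8) = 0
Day 5: max(0, 1 - 8) = 0
Total ADD = 0

0


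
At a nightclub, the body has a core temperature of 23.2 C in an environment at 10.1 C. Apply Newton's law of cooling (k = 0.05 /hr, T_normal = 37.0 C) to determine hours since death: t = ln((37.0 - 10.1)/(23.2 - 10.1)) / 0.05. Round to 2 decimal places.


Using Newton's law of cooling:
t = ln((T_normal - T_ambient) / (T_body - T_ambient)) / k
T_normal - T_ambient = 26.9
T_body - T_ambient = 13.1
Ratio = 2.053435
ln(ratio) = 0.719514
t = 0.719514 / 0.05 = 14.39 hours

14.39


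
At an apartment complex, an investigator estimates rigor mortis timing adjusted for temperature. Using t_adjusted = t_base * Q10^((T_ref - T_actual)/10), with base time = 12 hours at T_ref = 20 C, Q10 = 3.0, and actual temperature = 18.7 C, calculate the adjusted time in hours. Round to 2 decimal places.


Rigor mortis time adjustment:
Exponent = (T_ref - T_actual) / 10 = (20 - 18.7) / 10 = 0.13
Q10 factor = 3.0^0.13 = 1.15352
t_adjusted = 12 * 1.15352 = 13.84 hours

13.84


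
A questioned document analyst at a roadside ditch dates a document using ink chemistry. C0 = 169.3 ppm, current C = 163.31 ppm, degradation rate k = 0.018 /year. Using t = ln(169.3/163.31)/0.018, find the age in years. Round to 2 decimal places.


Document age estimation:
C0/C = 169.3 / 163.31 = 1.036679
ln(C0/C) = 0.036022
t = 0.036022 / 0.018 = 2.00 years

2.00


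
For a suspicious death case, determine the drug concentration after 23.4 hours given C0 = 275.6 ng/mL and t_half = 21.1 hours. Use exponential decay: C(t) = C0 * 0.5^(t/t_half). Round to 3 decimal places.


Drug concentration decay:
Number of half-lives = t / t_half = 23.4 / 21.1 = 1.109005
Decay factor = 0.5^1.109005 = 0.46361367
C(t) = 275.6 * 0.46361367 = 127.772 ng/mL

127.772


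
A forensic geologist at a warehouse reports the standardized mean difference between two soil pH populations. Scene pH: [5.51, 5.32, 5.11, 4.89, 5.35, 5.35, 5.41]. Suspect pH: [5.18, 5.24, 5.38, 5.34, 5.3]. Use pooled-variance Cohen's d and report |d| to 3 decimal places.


Pooled-variance Cohen's d for soil pH comparison:
Scene mean = 36.94 / 7 = 5.277143
Suspect mean = 26.44 / 5 = 5.288
Scene sample variance s_s^2 = 0.04369
Suspect sample variance s_c^2 = 0.00632
Pooled variance = ((n_s-1)*s_s^2 + (n_c-1)*s_c^2) / (n_s + n_c - 2) = 0.028742
Pooled SD = sqrt(0.028742) = 0.169535
Mean difference = -0.010857
|d| = |-0.010857| / 0.169535 = 0.064

0.064


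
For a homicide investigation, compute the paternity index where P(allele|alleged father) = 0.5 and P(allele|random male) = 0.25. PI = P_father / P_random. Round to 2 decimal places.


Paternity Index calculation:
PI = P(allele|father) / P(allele|random)
PI = 0.5 / 0.25
PI = 2.00

2.00


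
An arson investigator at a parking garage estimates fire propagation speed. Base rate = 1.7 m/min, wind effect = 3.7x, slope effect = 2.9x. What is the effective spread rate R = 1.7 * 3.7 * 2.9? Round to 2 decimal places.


Fire spread rate calculation:
R = R0 * wind_factor * slope_factor
= 1.7 * 3.7 * 2.9
= 6.29 * 2.9
= 18.24 m/min

18.24


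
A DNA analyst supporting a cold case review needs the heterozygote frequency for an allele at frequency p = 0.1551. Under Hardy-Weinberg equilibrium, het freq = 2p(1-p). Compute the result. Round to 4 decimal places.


Hardy-Weinberg heterozygote frequency:
q = 1 - p = 1 - 0.1551 = 0.8449
2pq = 2 * 0.1551 * 0.8449 = 0.2621

0.2621


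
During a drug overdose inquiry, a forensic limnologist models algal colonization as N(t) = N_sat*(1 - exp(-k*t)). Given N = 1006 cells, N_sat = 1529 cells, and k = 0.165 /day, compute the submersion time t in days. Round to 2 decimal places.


PMSI from diatom colonization curve:
N / N_sat = 1006 / 1529 = 0.657946
1 - N/N_sat = 0.342054
ln(1 - N/N_sat) = -1.072787
t = -ln(1 - N/N_sat) / k = -(-1.072787) / 0.165 = 6.50 days

6.50


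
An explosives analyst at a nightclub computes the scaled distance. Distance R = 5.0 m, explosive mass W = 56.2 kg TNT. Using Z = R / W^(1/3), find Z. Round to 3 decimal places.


Scaled distance calculation:
W^(1/3) = 56.2^(1/3) = 3.830412
Z = R / W^(1/3) = 5.0 / 3.830412
Z = 1.305 m/kg^(1/3)

1.305


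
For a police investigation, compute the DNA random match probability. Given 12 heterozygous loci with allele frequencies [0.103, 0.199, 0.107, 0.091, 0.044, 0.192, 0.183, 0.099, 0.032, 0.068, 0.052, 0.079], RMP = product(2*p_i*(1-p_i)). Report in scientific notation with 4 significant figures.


Computing RMP for 12 loci:
Locus 1: 2 * 0.103 * 0.897 = 0.184782
Locus 2: 2 * 0.199 * 0.801 = 0.318798
Locus 3: 2 * 0.107 * 0.893 = 0.191102
Locus 4: 2 * 0.091 * 0.909 = 0.165438
Locus 5: 2 * 0.044 * 0.956 = 0.084128
Locus 6: 2 * 0.192 * 0.808 = 0.310272
Locus 7: 2 * 0.183 * 0.817 = 0.299022
Locus 8: 2 * 0.099 * 0.901 = 0.178398
Locus 9: 2 * 0.032 * 0.968 = 0.061952
Locus 10: 2 * 0.068 * 0.932 = 0.126752
Locus 11: 2 * 0.052 * 0.948 = 0.098592
Locus 12: 2 * 0.079 * 0.921 = 0.145518
RMP = 2.922e-10

2.922e-10


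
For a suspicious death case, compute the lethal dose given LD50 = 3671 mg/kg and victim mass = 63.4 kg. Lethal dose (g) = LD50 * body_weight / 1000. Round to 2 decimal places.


Lethal dose calculation:
Lethal dose = LD50 * body_weight / 1000
= 3671 * 63.4 / 1000
= 232741.4 / 1000
= 232.74 g

232.74


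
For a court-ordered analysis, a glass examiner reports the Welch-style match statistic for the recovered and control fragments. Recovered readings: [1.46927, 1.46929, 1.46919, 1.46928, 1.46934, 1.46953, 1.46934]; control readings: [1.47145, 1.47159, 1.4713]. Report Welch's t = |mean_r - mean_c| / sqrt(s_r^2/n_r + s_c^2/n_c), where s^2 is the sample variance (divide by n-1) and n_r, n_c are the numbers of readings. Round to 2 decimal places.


Welch's t-criterion for glass RI comparison:
Recovered mean = sum / n_r = 10.28524 / 7 = 1.46932
Control mean = sum / n_c = 4.41434 / 3 = 1.4714467
Recovered sample variance s_r^2 = 1.11333e-08
Control sample variance s_c^2 = 2.10333e-08
Welch SE (unpooled) = sqrt(s_r^2/n_r + s_c^2/n_c) = sqrt(1.59048e-09 + 7.01111e-09) = sqrt(8.60159e-09) = 9.27448e-05
|mean_r - mean_c| = 0.00212667
t = 0.00212667 / 9.27448e-05 = 22.93

22.93


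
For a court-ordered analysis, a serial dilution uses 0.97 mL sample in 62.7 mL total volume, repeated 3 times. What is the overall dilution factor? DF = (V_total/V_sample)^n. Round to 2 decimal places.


Dilution factor calculation:
Single dilution = V_total / V_sample = 62.7 / 0.97 ≈ 64.639175
Number of dilutions = 3
Total DF = (62.7 / 0.97)^3 (full precision, rounded at the end) = 270076.89

270076.89


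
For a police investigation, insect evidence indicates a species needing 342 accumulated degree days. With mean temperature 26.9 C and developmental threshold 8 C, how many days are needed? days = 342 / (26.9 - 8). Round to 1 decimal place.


Insect development time:
Effective temperature = avg_temp - T_base = 26.9 - 8 = 18.9 C
Days = ADD / effective_temp = 342 / 18.9 = 18.1 days

18.1


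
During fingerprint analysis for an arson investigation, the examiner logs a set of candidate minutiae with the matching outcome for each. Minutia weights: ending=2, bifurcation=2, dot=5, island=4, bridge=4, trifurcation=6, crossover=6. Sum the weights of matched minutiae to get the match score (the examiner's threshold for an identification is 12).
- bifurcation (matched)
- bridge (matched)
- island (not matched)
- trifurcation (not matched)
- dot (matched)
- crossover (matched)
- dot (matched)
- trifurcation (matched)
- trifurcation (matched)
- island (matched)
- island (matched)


Weighted minutiae match score:
  bifurcation: matched, +2 (running total 2)
  bridge: matched, +4 (running total 6)
  island: not matched, +0
  trifurcation: not matched, +0
  dot: matched, +5 (running total 11)
  crossover: matched, +6 (running total 17)
  dot: matched, +5 (running total 22)
  trifurcation: matched, +6 (running total 28)
  trifurcation: matched, +6 (running total 34)
  island: matched, +4 (running total 38)
  island: matched, +4 (running total 42)
Total score = 42
Threshold = 12; verdict = identification

42


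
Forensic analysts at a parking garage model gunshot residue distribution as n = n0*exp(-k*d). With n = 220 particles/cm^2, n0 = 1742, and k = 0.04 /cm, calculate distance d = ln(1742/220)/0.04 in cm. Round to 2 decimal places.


GSR distance calculation:
n0/n = 1742 / 220 = 7.918182
ln(n0/n) = 2.069162
d = 2.069162 / 0.04 = 51.73 cm

51.73


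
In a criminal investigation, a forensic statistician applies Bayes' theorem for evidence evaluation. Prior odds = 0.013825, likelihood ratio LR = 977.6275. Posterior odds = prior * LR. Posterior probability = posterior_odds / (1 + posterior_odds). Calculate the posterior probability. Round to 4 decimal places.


Bayesian evidence evaluation:
Posterior odds = prior_odds * LR = 0.013825 * 977.6275 = 13.5157
Posterior probability = posterior_odds / (1 + posterior_odds)
= 13.5157 / (1 + 13.5157)
= 13.5157 / 14.5157
= 0.9311

0.9311


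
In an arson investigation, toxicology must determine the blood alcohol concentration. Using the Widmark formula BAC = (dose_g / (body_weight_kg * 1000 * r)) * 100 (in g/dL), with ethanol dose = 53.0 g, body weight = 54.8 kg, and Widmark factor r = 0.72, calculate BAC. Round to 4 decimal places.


Applying the Widmark formula:
BAC = (dose_g / (body_wt * 1000 * r)) * 100
Denominator = 54.8 * 1000 * 0.72 = 39456
BAC = (53.0 / 39456) * 100
BAC = 0.1343 g/dL

0.1343


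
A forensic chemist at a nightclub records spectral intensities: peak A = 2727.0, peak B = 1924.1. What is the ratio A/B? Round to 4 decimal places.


Spectral peak ratio:
Peak A = 2727.0 counts
Peak B = 1924.1 counts
Ratio = 2727.0 / 1924.1 = 1.4173

1.4173


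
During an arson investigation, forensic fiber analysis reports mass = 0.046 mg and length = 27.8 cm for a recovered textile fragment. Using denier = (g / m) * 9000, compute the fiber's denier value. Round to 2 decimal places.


Denier calculation:
Mass in grams = 0.046 mg / 1000 = 0.000046 g
Length in meters = 27.8 cm / 100 = 0.278 m
Linear density = mass / length = 0.000046 / 0.278 = 0.00016547 g/m
Denier = (g/m) * 9000 = 0.00016547 * 9000 = 1.49

1.49


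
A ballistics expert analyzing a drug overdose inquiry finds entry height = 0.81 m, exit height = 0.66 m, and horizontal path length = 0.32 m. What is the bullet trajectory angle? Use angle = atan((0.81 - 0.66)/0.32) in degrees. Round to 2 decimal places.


Bullet trajectory angle:
Height difference = 0.81 - 0.66 = 0.15 m
angle = atan(0.15 / 0.32)
angle = atan(0.46875)
angle = 25.11 degrees

25.11


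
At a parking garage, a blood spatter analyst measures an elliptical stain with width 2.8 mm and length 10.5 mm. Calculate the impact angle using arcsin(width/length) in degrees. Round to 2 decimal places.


Blood spatter impact angle calculation:
width / length = 2.8 / 10.5 = 0.266667
angle = arcsin(0.266667)
angle = 15.47 degrees

15.47


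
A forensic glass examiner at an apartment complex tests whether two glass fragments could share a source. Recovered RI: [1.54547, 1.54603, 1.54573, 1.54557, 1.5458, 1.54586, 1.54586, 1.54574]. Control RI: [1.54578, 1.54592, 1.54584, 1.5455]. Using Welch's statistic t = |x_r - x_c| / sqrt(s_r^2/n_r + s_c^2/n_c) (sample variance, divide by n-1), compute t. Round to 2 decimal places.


Welch's t-criterion for glass RI comparison:
Recovered mean = sum / n_r = 12.36606 / 8 = 1.5457575
Control mean = sum / n_c = 6.18304 / 4 = 1.54576
Recovered sample variance s_r^2 = 3.085e-08
Control sample variance s_c^2 = 3.33333e-08
Welch SE (unpooled) = sqrt(s_r^2/n_r + s_c^2/n_c) = sqrt(3.85625e-09 + 8.33333e-09) = sqrt(1.21896e-08) = 0.000110407
|mean_r - mean_c| = 2.5e-06
t = 2.5e-06 / 0.000110407 = 0.02

0.02


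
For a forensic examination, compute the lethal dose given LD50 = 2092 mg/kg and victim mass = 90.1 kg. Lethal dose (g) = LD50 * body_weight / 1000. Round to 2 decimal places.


Lethal dose calculation:
Lethal dose = LD50 * body_weight / 1000
= 2092 * 90.1 / 1000
= 188489.2 / 1000
= 188.49 g

188.49


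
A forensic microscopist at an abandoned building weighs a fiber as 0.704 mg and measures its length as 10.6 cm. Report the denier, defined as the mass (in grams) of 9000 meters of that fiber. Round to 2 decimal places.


Denier calculation:
Mass in grams = 0.704 mg / 1000 = 0.000704 g
Length in meters = 10.6 cm / 100 = 0.106 m
Linear density = mass / length = 0.000704 / 0.106 = 0.00664151 g/m
Denier = (g/m) * 9000 = 0.00664151 * 9000 = 59.77

59.77


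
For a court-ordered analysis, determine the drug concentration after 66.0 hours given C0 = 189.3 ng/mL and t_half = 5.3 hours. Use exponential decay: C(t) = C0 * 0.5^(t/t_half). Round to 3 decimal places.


Drug concentration decay:
Number of half-lives = t / t_half = 66.0 / 5.3 = 12.45283
Decay factor = 0.5^12.45283 = 0.00017837
C(t) = 189.3 * 0.00017837 = 0.034 ng/mL

0.034


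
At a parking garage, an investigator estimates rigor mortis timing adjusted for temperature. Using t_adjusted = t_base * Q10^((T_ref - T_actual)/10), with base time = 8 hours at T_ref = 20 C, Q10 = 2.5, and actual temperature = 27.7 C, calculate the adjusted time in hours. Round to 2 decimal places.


Rigor mortis time adjustment:
Exponent = (T_ref - T_actual) / 10 = (20 - 27.7) / 10 = -0.77
Q10 factor = 2.5^-0.77 = 0.49384
t_adjusted = 8 * 0.49384 = 3.95 hours

3.95


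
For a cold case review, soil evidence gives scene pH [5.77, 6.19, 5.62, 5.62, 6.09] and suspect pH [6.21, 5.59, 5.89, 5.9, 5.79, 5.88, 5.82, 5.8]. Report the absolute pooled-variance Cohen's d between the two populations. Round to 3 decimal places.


Pooled-variance Cohen's d for soil pH comparison:
Scene mean = 29.29 / 5 = 5.858
Suspect mean = 46.88 / 8 = 5.86
Scene sample variance s_s^2 = 0.07127
Suspect sample variance s_c^2 = 0.029771
Pooled variance = ((n_s-1)*s_s^2 + (n_c-1)*s_c^2) / (n_s + n_c - 2) = 0.044862
Pooled SD = sqrt(0.044862) = 0.211807
Mean difference = -0.002
|d| = |-0.002| / 0.211807 = 0.009

0.009


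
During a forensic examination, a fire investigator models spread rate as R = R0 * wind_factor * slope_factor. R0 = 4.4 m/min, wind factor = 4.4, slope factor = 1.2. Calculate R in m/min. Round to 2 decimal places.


Fire spread rate calculation:
R = R0 * wind_factor * slope_factor
= 4.4 * 4.4 * 1.2
= 19.36 * 1.2
= 23.23 m/min

23.23


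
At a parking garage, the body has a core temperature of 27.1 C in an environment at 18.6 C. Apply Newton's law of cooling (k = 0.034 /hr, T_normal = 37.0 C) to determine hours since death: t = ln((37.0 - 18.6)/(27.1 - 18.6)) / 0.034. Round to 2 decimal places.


Using Newton's law of cooling:
t = ln((T_normal - T_ambient) / (T_body - T_ambient)) / k
T_normal - T_ambient = 18.4
T_body - T_ambient = 8.5
Ratio = 2.164706
ln(ratio) = 0.772285
t = 0.772285 / 0.034 = 22.71 hours

22.71


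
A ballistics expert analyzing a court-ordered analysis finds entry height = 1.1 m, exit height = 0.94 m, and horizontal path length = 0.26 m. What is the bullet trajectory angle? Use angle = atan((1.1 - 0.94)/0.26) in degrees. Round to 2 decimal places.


Bullet trajectory angle:
Height difference = 1.1 - 0.94 = 0.16 m
angle = atan(0.16 / 0.26)
angle = atan(0.615385)
angle = 31.61 degrees

31.61


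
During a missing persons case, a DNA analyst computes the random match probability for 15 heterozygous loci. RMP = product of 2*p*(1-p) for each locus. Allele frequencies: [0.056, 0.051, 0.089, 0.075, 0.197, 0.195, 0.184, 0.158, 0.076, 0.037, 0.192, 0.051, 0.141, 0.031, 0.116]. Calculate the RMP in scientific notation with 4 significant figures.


Computing RMP for 15 loci:
Locus 1: 2 * 0.056 * 0.944 = 0.105728
Locus 2: 2 * 0.051 * 0.949 = 0.096798
Locus 3: 2 * 0.089 * 0.911 = 0.162158
Locus 4: 2 * 0.075 * 0.925 = 0.13875
Locus 5: 2 * 0.197 * 0.803 = 0.316382
Locus 6: 2 * 0.195 * 0.805 = 0.31395
Locus 7: 2 * 0.184 * 0.816 = 0.300288
Locus 8: 2 * 0.158 * 0.842 = 0.266072
Locus 9: 2 * 0.076 * 0.924 = 0.140448
Locus 10: 2 * 0.037 * 0.963 = 0.071262
Locus 11: 2 * 0.192 * 0.808 = 0.310272
Locus 12: 2 * 0.051 * 0.949 = 0.096798
Locus 13: 2 * 0.141 * 0.859 = 0.242238
Locus 14: 2 * 0.031 * 0.969 = 0.060078
Locus 15: 2 * 0.116 * 0.884 = 0.205088
RMP = 1.640e-12

1.640e-12


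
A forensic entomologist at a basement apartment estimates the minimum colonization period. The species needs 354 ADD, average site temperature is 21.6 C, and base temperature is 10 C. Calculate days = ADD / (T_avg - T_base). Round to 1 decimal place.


Insect development time:
Effective temperature = avg_temp - T_base = 21.6 - 10 = 11.6 C
Days = ADD / effective_temp = 354 / 11.6 = 30.5 days

30.5


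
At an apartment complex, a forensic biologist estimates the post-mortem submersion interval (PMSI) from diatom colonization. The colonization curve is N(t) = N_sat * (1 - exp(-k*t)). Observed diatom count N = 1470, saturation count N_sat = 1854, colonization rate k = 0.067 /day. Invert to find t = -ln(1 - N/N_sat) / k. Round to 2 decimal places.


PMSI from diatom colonization curve:
N / N_sat = 1470 / 1854 = 0.79288
1 - N/N_sat = 0.20712
ln(1 - N/N_sat) = -1.574457
t = -ln(1 - N/N_sat) / k = -(-1.574457) / 0.067 = 23.50 days

23.50


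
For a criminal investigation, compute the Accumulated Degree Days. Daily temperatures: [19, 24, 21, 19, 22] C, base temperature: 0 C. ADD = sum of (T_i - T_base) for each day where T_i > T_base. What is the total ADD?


Computing ADD day by day:
Day 1: max(0, 19 - 0) = 19
Day 2: max(0, 24 - 0) = 24
Day 3: max(0, 21 - 0) = 21
Day 4: max(0, 19 - 0) = 19
Day 5: max(0, 22 - 0) = 22
Total ADD = 105

105


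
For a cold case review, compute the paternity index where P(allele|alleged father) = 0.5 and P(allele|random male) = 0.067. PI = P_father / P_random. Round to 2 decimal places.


Paternity Index calculation:
PI = P(allele|father) / P(allele|random)
PI = 0.5 / 0.067
PI = 7.46

7.46


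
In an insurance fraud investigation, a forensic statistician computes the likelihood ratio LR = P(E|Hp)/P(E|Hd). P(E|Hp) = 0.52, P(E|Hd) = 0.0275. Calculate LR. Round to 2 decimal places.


Likelihood ratio calculation:
LR = P(E|Hp) / P(E|Hd)
LR = 0.52 / 0.0275
LR = 18.91

18.91


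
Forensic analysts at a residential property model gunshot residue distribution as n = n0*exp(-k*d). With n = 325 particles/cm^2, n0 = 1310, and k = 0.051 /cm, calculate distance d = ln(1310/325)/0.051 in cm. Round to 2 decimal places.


GSR distance calculation:
n0/n = 1310 / 325 = 4.030769
ln(n0/n) = 1.393957
d = 1.393957 / 0.051 = 27.33 cm

27.33


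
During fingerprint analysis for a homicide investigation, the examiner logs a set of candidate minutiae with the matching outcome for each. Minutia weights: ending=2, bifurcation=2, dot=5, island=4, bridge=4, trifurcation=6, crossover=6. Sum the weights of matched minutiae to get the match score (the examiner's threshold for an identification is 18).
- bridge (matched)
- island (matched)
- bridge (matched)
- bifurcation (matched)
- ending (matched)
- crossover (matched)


Weighted minutiae match score:
  bridge: matched, +4 (running total 4)
  island: matched, +4 (running total 8)
  bridge: matched, +4 (running total 12)
  bifurcation: matched, +2 (running total 14)
  ending: matched, +2 (running total 16)
  crossover: matched, +6 (running total 22)
Total score = 22
Threshold = 18; verdict = identification

22


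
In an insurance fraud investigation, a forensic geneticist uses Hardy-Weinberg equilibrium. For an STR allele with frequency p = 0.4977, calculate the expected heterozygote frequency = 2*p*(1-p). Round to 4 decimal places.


Hardy-Weinberg heterozygote frequency:
q = 1 - p = 1 - 0.4977 = 0.5023
2pq = 2 * 0.4977 * 0.5023 = 0.5000

0.5000


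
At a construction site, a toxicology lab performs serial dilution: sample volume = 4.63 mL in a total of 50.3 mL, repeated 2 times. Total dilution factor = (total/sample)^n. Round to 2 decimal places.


Dilution factor calculation:
Single dilution = V_total / V_sample = 50.3 / 4.63 ≈ 10.863931
Number of dilutions = 2
Total DF = (50.3 / 4.63)^2 (full precision, rounded at the end) = 118.02

118.02


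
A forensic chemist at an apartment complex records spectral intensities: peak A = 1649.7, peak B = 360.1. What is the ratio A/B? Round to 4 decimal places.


Spectral peak ratio:
Peak A = 1649.7 counts
Peak B = 360.1 counts
Ratio = 1649.7 / 360.1 = 4.5812

4.5812


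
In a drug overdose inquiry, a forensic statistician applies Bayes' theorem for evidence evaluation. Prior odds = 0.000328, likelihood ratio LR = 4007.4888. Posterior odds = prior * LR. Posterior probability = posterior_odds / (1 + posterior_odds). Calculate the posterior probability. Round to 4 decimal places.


Bayesian evidence evaluation:
Posterior odds = prior_odds * LR = 0.000328 * 4007.4888 = 1.314456
Posterior probability = posterior_odds / (1 + posterior_odds)
= 1.314456 / (1 + 1.314456)
= 1.314456 / 2.314456
= 0.5679

0.5679


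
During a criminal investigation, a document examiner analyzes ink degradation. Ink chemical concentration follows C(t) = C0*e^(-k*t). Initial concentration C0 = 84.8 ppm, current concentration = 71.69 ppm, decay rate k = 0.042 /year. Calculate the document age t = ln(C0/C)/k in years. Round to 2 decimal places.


Document age estimation:
C0/C = 84.8 / 71.69 = 1.182871
ln(C0/C) = 0.167945
t = 0.167945 / 0.042 = 4.00 years

4.00


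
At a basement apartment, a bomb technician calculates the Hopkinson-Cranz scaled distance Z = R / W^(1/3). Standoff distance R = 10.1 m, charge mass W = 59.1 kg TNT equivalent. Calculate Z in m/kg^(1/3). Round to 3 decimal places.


Scaled distance calculation:
W^(1/3) = 59.1^(1/3) = 3.895195
Z = R / W^(1/3) = 10.1 / 3.895195
Z = 2.593 m/kg^(1/3)

2.593


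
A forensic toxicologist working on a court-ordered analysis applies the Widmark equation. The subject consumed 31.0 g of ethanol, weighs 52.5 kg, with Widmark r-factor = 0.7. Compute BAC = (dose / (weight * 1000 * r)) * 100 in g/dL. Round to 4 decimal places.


Applying the Widmark formula:
BAC = (dose_g / (body_wt * 1000 * r)) * 100
Denominator = 52.5 * 1000 * 0.7 = 36750
BAC = (31.0 / 36750) * 100
BAC = 0.0844 g/dL

0.0844


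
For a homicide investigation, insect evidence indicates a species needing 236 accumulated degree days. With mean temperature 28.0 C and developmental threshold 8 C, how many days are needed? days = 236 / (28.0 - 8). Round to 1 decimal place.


Insect development time:
Effective temperature = avg_temp - T_base = 28.0 - 8 = 20.0 C
Days = ADD / effective_temp = 236 / 20.0 = 11.8 days

11.8


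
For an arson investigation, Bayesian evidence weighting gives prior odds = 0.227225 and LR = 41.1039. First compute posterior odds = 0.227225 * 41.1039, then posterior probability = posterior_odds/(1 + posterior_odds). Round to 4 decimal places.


Bayesian evidence evaluation:
Posterior odds = prior_odds * LR = 0.227225 * 41.1039 = 9.339834
Posterior probability = posterior_odds / (1 + posterior_odds)
= 9.339834 / (1 + 9.339834)
= 9.339834 / 10.339834
= 0.9033

0.9033


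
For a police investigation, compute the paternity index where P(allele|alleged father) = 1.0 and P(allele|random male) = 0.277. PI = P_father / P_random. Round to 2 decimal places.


Paternity Index calculation:
PI = P(allele|father) / P(allele|random)
PI = 1.0 / 0.277
PI = 3.61

3.61


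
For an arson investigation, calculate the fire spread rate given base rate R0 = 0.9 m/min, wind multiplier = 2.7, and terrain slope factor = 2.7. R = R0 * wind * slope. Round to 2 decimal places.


Fire spread rate calculation:
R = R0 * wind_factor * slope_factor
= 0.9 * 2.7 * 2.7
= 2.43 * 2.7
= 6.56 m/min

6.56


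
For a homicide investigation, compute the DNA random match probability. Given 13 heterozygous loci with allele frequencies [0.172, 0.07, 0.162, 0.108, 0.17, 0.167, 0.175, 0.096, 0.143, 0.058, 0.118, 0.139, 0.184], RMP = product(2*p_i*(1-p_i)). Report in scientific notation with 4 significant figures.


Computing RMP for 13 loci:
Locus 1: 2 * 0.172 * 0.828 = 0.284832
Locus 2: 2 * 0.07 * 0.93 = 0.1302
Locus 3: 2 * 0.162 * 0.838 = 0.271512
Locus 4: 2 * 0.108 * 0.892 = 0.192672
Locus 5: 2 * 0.17 * 0.83 = 0.2822
Locus 6: 2 * 0.167 * 0.833 = 0.278222
Locus 7: 2 * 0.175 * 0.825 = 0.28875
Locus 8: 2 * 0.096 * 0.904 = 0.173568
Locus 9: 2 * 0.143 * 0.857 = 0.245102
Locus 10: 2 * 0.058 * 0.942 = 0.109272
Locus 11: 2 * 0.118 * 0.882 = 0.208152
Locus 12: 2 * 0.139 * 0.861 = 0.239358
Locus 13: 2 * 0.184 * 0.816 = 0.300288
RMP = 3.059e-09

3.059e-09


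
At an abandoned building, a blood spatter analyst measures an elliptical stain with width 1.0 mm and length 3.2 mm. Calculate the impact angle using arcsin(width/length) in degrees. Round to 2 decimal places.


Blood spatter impact angle calculation:
width / length = 1.0 / 3.2 = 0.3125
angle = arcsin(0.3125)
angle = 18.21 degrees

18.21


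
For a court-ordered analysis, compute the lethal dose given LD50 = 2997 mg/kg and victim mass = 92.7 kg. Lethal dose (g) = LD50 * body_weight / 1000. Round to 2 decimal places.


Lethal dose calculation:
Lethal dose = LD50 * body_weight / 1000
= 2997 * 92.7 / 1000
= 277821.9 / 1000
= 277.82 g

277.82


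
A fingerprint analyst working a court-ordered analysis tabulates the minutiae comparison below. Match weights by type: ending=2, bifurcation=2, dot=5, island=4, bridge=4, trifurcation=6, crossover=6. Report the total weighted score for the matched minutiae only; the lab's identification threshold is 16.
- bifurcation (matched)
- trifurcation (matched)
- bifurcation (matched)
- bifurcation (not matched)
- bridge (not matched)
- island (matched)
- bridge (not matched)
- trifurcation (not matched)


Weighted minutiae match score:
  bifurcation: matched, +2 (running total 2)
  trifurcation: matched, +6 (running total 8)
  bifurcation: matched, +2 (running total 10)
  bifurcation: not matched, +0
  bridge: not matched, +0
  island: matched, +4 (running total 14)
  bridge: not matched, +0
  trifurcation: not matched, +0
Total score = 14
Threshold = 16; verdict = inconclusive

14
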